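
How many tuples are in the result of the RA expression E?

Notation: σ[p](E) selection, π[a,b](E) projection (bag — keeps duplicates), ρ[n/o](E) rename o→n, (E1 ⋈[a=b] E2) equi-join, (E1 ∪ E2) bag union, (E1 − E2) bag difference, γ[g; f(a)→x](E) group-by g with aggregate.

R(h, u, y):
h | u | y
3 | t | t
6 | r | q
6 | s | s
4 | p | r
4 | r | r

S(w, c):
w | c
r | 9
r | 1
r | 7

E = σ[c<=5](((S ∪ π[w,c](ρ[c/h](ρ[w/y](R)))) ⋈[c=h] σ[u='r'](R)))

Per-node cardinality:
  S → 3
  R → 5
  ρ[w/y](R) → 5
  ρ[c/h](ρ[w/y](R)) → 5
  π[w,c](ρ[c/h](ρ[w/y](R))) → 5
  (S ∪ π[w,c](ρ[c/h](ρ[w/y](R)))) → 8
  R → 5
  σ[u='r'](R) → 2
  ((S ∪ π[w,c](ρ[c/h](ρ[w/y](R)))) ⋈[c=h] σ[u='r'](R)) → 4
  σ[c<=5](((S ∪ π[w,c](ρ[c/h](ρ[w/y](R)))) ⋈[c=h] σ[u='r'](R))) → 2

|E| = 2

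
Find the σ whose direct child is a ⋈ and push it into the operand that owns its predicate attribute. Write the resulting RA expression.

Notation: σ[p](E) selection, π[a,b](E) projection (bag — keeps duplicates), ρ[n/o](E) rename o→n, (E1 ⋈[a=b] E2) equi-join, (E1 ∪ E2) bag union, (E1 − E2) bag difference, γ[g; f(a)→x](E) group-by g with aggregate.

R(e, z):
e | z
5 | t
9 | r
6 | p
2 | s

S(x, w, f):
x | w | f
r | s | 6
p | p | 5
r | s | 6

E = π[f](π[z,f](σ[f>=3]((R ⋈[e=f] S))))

σ filters on f, owned by the right side.
E' = π[f](π[z,f]((R ⋈[e=f] σ[f>=3](S))))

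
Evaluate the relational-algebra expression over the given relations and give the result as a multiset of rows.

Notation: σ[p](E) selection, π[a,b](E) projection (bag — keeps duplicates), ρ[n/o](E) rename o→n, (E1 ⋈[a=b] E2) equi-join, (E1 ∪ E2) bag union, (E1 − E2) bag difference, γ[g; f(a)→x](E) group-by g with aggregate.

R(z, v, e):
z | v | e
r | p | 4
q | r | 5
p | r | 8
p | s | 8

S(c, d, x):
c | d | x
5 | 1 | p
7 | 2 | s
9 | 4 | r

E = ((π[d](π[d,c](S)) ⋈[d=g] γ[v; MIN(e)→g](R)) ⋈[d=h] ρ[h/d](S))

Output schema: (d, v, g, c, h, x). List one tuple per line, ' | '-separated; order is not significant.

Stepwise |·|:
  S → 3
  π[d,c](S) → 3
  π[d](π[d,c](S)) → 3
  R → 4
  γ[v; MIN(e)→g](R) → 3
  (π[d](π[d,c](S)) ⋈[d=g] γ[v; MIN(e)→g](R)) → 1
  S → 3
  ρ[h/d](S) → 3
  ((π[d](π[d,c](S)) ⋈[d=g] γ[v; MIN(e)→g](R)) ⋈[d=h] ρ[h/d](S)) → 1

== RESULT ==
d | v | g | c | h | x
4 | p | 4 | 9 | 4 | r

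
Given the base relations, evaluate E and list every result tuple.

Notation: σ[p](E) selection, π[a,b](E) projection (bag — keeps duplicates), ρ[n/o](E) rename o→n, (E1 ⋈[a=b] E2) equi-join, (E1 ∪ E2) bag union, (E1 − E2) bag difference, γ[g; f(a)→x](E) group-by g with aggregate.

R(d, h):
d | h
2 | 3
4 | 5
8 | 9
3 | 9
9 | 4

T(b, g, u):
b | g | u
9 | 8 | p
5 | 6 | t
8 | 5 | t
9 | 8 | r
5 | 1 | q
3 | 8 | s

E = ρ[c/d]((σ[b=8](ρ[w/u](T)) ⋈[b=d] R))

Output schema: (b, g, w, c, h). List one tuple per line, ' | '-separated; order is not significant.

Per-node cardinality:
  T → 6
  ρ[w/u](T) → 6
  σ[b=8](ρ[w/u](T)) → 1
  R → 5
  (σ[b=8](ρ[w/u](T)) ⋈[b=d] R) → 1
  ρ[c/d]((σ[b=8](ρ[w/u](T)) ⋈[b=d] R)) → 1

== RESULT ==
b | g | w | c | h
8 | 5 | t | 8 | 9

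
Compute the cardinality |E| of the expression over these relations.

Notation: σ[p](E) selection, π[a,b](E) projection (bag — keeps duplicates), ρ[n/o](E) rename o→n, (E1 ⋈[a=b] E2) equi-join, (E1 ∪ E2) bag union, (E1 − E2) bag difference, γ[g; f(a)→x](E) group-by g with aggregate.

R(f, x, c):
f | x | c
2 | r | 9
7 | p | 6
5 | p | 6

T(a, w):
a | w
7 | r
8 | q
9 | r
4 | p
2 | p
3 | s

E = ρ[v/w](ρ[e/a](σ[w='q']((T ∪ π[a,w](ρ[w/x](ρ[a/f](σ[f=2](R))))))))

Stepwise |·|:
  T → 6
  R → 3
  σ[f=2](R) → 1
  ρ[a/f](σ[f=2](R)) → 1
  ρ[w/x](ρ[a/f](σ[f=2](R))) → 1
  π[a,w](ρ[w/x](ρ[a/f](σ[f=2](R)))) → 1
  (T ∪ π[a,w](ρ[w/x](ρ[a/f](σ[f=2](R))))) → 7
  σ[w='q']((T ∪ π[a,w](ρ[w/x](ρ[a/f](σ[f=2](R)))))) → 1
  ρ[e/a](σ[w='q']((T ∪ π[a,w](ρ[w/x](ρ[a/f](σ[f=2](R))))))) → 1
  ρ[v/w](ρ[e/a](σ[w='q']((T ∪ π[a,w](ρ[w/x](ρ[a/f](σ[f=2](R)))))))) → 1

|E| = 1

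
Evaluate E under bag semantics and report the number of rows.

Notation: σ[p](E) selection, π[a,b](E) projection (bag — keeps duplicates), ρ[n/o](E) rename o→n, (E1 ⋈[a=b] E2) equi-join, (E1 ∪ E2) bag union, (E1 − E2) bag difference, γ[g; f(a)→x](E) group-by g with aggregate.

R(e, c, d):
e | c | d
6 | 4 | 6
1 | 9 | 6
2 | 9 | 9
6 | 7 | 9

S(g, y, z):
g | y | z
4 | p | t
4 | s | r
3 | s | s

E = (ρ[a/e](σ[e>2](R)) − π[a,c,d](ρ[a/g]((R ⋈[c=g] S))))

Subexpression sizes:
  R → 4
  σ[e>2](R) → 2
  ρ[a/e](σ[e>2](R)) → 2
  R → 4
  S → 3
  (R ⋈[c=g] S) → 2
  ρ[a/g]((R ⋈[c=g] S)) → 2
  π[a,c,d](ρ[a/g]((R ⋈[c=g] S))) → 2
  (ρ[a/e](σ[e>2](R)) − π[a,c,d](ρ[a/g]((R ⋈[c=g] S)))) → 2

|E| = 2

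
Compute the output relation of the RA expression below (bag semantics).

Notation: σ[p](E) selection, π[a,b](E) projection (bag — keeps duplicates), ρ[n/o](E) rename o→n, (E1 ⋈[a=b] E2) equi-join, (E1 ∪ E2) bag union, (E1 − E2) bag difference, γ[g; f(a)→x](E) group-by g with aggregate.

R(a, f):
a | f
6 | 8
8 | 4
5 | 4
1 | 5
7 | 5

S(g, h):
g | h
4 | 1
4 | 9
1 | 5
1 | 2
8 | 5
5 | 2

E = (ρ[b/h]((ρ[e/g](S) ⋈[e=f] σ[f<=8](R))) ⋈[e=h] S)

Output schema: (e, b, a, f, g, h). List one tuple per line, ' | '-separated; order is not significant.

Row counts bottom-up:
  S → 6
  ρ[e/g](S) → 6
  R → 5
  σ[f<=8](R) → 5
  (ρ[e/g](S) ⋈[e=f] σ[f<=8](R)) → 7
  ρ[b/h]((ρ[e/g](S) ⋈[e=f] σ[f<=8](R))) → 7
  S → 6
  (ρ[b/h]((ρ[e/g](S) ⋈[e=f] σ[f<=8](R))) ⋈[e=h] S) → 4

== RESULT ==
e | b | a | f | g | h
5 | 2 | 1 | 5 | 1 | 5
5 | 2 | 1 | 5 | 8 | 5
5 | 2 | 7 | 5 | 1 | 5
5 | 2 | 7 | 5 | 8 | 5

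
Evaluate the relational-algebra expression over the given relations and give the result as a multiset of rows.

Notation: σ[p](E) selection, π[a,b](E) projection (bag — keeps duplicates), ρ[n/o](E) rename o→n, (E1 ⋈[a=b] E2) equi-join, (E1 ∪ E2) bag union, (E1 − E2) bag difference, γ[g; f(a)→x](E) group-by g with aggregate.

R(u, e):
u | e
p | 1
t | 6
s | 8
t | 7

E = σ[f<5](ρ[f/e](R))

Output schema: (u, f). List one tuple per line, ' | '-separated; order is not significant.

Per-node cardinality:
  R → 4
  ρ[f/e](R) → 4
  σ[f<5](ρ[f/e](R)) → 1

== RESULT ==
u | f
p | 1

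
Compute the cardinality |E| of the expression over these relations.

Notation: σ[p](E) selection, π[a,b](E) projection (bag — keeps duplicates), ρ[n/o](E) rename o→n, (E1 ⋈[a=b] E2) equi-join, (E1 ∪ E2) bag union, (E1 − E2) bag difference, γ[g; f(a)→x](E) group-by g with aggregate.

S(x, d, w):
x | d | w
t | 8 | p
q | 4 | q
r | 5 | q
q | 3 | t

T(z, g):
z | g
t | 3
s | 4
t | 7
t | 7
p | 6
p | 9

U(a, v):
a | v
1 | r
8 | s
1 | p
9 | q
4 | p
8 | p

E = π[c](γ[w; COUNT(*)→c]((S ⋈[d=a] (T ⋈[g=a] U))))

Subexpression sizes:
  S → 4
  T → 6
  U → 6
  (T ⋈[g=a] U) → 2
  (S ⋈[d=a] (T ⋈[g=a] U)) → 1
  γ[w; COUNT(*)→c]((S ⋈[d=a] (T ⋈[g=a] U))) → 1
  π[c](γ[w; COUNT(*)→c]((S ⋈[d=a] (T ⋈[g=a] U)))) → 1

|E| = 1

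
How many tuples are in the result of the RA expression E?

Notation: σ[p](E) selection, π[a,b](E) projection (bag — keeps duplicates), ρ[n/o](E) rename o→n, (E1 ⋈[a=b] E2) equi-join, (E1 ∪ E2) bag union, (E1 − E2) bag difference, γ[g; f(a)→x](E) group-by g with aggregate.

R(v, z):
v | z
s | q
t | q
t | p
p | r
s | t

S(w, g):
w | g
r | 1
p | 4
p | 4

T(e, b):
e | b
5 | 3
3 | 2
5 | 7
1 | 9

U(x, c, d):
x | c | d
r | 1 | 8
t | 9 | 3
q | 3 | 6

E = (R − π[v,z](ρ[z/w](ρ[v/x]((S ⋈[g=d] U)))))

Row counts bottom-up:
  R → 5
  S → 3
  U → 3
  (S ⋈[g=d] U) → 0
  ρ[v/x]((S ⋈[g=d] U)) → 0
  ρ[z/w](ρ[v/x]((S ⋈[g=d] U))) → 0
  π[v,z](ρ[z/w](ρ[v/x]((S ⋈[g=d] U)))) → 0
  (R − π[v,z](ρ[z/w](ρ[v/x]((S ⋈[g=d] U))))) → 5

|E| = 5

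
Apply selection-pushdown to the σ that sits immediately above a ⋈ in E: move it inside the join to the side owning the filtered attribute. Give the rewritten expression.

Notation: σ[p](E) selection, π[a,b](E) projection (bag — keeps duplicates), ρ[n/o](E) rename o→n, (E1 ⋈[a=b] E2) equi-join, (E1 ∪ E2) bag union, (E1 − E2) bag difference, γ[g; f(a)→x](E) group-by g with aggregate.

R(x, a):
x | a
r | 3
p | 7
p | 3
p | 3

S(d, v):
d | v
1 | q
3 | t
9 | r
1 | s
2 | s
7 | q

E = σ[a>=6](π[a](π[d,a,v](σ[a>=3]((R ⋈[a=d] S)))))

σ filters on a, owned by the left side.
E' = σ[a>=6](π[a](π[d,a,v]((σ[a>=3](R) ⋈[a=d] S))))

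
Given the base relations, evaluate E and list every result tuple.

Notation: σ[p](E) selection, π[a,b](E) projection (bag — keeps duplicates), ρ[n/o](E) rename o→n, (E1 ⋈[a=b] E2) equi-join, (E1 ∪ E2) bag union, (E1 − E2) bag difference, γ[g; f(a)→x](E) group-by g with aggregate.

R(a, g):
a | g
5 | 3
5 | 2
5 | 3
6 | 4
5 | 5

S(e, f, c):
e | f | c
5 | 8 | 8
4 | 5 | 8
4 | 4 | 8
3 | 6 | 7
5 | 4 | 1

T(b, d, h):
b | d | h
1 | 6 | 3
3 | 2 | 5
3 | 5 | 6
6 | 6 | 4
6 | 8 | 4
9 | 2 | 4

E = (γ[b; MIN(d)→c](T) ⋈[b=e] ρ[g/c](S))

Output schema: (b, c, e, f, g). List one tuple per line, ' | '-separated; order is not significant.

Subexpression sizes:
  T → 6
  γ[b; MIN(d)→c](T) → 4
  S → 5
  ρ[g/c](S) → 5
  (γ[b; MIN(d)→c](T) ⋈[b=e] ρ[g/c](S)) → 1

== RESULT ==
b | c | e | f | g
3 | 2 | 3 | 6 | 7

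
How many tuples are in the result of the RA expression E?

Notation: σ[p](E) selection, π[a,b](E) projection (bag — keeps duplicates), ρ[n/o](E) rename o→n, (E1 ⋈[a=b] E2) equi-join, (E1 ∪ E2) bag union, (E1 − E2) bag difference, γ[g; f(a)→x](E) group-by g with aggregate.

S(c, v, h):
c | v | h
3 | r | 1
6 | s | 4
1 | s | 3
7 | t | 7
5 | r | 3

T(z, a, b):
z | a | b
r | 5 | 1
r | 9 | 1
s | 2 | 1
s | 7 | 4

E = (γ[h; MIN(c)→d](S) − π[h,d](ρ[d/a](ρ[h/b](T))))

Stepwise |·|:
  S → 5
  γ[h; MIN(c)→d](S) → 4
  T → 4
  ρ[h/b](T) → 4
  ρ[d/a](ρ[h/b](T)) → 4
  π[h,d](ρ[d/a](ρ[h/b](T))) → 4
  (γ[h; MIN(c)→d](S) − π[h,d](ρ[d/a](ρ[h/b](T)))) → 4

|E| = 4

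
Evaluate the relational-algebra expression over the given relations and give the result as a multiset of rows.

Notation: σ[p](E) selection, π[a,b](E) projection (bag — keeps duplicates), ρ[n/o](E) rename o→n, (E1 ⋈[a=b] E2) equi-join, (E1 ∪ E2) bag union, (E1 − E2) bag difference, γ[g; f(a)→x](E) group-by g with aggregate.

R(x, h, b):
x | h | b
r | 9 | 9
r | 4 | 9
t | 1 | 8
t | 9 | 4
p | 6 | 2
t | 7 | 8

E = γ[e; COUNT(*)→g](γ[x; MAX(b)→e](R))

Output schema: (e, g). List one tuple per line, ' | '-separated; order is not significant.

Row counts bottom-up:
  R → 6
  γ[x; MAX(b)→e](R) → 3
  γ[e; COUNT(*)→g](γ[x; MAX(b)→e](R)) → 3

== RESULT ==
e | g
2 | 1
8 | 1
9 | 1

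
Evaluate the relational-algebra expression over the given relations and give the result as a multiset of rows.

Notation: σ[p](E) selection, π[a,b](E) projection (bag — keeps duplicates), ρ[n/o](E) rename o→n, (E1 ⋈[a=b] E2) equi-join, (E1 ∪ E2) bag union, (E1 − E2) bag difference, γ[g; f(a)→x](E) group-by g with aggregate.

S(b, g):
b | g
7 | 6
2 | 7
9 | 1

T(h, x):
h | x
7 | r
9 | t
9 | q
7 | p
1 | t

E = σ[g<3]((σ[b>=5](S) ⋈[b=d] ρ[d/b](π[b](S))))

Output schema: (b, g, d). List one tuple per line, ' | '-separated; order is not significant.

Stepwise |·|:
  S → 3
  σ[b>=5](S) → 2
  S → 3
  π[b](S) → 3
  ρ[d/b](π[b](S)) → 3
  (σ[b>=5](S) ⋈[b=d] ρ[d/b](π[b](S))) → 2
  σ[g<3]((σ[b>=5](S) ⋈[b=d] ρ[d/b](π[b](S)))) → 1

== RESULT ==
b | g | d
9 | 1 | 9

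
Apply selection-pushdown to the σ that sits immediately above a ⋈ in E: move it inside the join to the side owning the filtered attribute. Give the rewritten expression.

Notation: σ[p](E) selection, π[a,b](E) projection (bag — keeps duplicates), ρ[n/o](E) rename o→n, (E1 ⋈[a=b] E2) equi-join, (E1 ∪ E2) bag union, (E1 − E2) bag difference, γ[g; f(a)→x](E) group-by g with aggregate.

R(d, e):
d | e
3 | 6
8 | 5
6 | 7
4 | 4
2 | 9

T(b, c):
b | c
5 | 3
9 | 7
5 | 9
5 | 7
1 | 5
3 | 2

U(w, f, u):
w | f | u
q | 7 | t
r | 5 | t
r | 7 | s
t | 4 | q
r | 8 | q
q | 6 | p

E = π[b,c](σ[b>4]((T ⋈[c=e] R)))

σ filters on b, owned by the left side.
E' = π[b,c]((σ[b>4](T) ⋈[c=e] R))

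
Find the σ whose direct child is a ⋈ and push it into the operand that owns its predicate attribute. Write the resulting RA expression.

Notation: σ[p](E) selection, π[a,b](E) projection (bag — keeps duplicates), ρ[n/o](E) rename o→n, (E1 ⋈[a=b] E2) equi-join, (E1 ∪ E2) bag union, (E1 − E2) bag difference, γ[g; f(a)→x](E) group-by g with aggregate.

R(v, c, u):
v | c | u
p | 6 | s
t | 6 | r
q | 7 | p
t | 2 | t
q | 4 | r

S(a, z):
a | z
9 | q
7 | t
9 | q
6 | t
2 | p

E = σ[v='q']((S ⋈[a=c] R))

σ filters on v, owned by the right side.
E' = (S ⋈[a=c] σ[v='q'](R))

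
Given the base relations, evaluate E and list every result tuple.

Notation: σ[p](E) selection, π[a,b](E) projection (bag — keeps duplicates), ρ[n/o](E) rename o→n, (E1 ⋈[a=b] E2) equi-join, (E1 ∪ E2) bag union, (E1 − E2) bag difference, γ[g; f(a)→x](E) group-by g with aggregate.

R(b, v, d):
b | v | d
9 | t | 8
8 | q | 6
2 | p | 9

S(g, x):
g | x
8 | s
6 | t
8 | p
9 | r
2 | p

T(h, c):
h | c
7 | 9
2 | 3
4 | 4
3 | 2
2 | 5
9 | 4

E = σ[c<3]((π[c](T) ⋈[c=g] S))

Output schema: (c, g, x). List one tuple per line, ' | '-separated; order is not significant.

Row counts bottom-up:
  T → 6
  π[c](T) → 6
  S → 5
  (π[c](T) ⋈[c=g] S) → 2
  σ[c<3]((π[c](T) ⋈[c=g] S)) → 1

== RESULT ==
c | g | x
2 | 2 | p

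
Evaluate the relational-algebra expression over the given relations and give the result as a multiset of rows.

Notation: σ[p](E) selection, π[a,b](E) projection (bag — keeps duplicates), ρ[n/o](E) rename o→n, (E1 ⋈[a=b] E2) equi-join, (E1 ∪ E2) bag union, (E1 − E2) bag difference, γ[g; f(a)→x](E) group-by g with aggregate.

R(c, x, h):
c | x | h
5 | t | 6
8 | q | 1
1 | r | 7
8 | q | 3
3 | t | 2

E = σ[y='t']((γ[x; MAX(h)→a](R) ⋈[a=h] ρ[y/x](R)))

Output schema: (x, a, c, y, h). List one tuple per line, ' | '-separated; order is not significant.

Per-node cardinality:
  R → 5
  γ[x; MAX(h)→a](R) → 3
  R → 5
  ρ[y/x](R) → 5
  (γ[x; MAX(h)→a](R) ⋈[a=h] ρ[y/x](R)) → 3
  σ[y='t']((γ[x; MAX(h)→a](R) ⋈[a=h] ρ[y/x](R))) → 1

== RESULT ==
x | a | c | y | h
t | 6 | 5 | t | 6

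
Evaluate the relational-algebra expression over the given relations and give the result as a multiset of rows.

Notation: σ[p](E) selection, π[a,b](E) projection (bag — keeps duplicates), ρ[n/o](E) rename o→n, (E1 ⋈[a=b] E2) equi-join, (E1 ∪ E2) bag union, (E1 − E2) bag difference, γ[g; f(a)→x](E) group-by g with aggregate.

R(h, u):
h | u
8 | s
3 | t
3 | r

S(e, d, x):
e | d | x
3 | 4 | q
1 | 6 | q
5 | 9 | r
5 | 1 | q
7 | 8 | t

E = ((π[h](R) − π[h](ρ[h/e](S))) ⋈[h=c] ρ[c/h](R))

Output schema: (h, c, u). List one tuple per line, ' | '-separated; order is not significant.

Subexpression sizes:
  R → 3
  π[h](R) → 3
  S → 5
  ρ[h/e](S) → 5
  π[h](ρ[h/e](S)) → 5
  (π[h](R) − π[h](ρ[h/e](S))) → 2
  R → 3
  ρ[c/h](R) → 3
  ((π[h](R) − π[h](ρ[h/e](S))) ⋈[h=c] ρ[c/h](R)) → 3

== RESULT ==
h | c | u
3 | 3 | r
3 | 3 | t
8 | 8 | s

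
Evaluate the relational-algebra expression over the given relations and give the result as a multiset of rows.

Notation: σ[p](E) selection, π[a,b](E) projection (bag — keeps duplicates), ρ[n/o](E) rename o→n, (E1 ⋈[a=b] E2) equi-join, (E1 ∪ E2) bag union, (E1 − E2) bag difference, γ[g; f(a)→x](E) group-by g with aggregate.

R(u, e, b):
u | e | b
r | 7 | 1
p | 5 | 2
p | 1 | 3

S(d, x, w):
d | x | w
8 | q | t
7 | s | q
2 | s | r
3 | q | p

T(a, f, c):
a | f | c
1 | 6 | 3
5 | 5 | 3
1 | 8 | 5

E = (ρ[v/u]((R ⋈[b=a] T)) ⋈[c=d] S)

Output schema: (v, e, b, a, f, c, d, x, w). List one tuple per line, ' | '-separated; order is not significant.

Stepwise |·|:
  R → 3
  T → 3
  (R ⋈[b=a] T) → 2
  ρ[v/u]((R ⋈[b=a] T)) → 2
  S → 4
  (ρ[v/u]((R ⋈[b=a] T)) ⋈[c=d] S) → 1

== RESULT ==
v | e | b | a | f | c | d | x | w
r | 7 | 1 | 1 | 6 | 3 | 3 | q | p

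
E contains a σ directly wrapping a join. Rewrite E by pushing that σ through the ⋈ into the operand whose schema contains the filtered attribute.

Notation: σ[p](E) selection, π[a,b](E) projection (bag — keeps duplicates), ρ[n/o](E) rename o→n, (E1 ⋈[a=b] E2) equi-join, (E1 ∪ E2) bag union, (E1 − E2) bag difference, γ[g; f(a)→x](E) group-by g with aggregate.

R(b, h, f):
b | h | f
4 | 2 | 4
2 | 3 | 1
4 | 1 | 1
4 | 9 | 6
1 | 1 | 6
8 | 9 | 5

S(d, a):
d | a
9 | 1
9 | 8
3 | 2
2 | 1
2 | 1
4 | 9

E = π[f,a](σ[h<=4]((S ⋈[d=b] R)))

σ filters on h, owned by the right side.
E' = π[f,a]((S ⋈[d=b] σ[h<=4](R)))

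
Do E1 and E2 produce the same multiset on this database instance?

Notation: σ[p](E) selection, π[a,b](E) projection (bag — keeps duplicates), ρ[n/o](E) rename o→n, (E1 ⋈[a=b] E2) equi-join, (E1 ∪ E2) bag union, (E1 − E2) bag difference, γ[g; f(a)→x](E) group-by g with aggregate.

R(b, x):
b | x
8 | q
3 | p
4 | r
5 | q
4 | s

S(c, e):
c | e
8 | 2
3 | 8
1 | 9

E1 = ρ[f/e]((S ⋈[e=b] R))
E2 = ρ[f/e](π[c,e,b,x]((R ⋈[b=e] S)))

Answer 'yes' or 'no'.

E1 stepwise |·|:
  S → 3
  R → 5
  (S ⋈[e=b] R) → 1
  ρ[f/e]((S ⋈[e=b] R)) → 1
E2 stepwise |·|:
  R → 5
  S → 3
  (R ⋈[b=e] S) → 1
  π[c,e,b,x]((R ⋈[b=e] S)) → 1
  ρ[f/e](π[c,e,b,x]((R ⋈[b=e] S))) → 1

E1 and E2 produce the same multiset:
c | f | b | x
3 | 8 | 8 | q

yes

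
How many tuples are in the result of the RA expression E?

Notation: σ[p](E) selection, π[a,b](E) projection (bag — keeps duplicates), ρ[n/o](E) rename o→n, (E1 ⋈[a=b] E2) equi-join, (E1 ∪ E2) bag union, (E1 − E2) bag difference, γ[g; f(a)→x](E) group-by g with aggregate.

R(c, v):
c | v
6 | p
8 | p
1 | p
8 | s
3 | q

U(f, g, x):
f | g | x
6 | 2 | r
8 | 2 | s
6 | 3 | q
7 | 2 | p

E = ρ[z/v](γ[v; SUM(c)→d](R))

Stepwise |·|:
  R → 5
  γ[v; SUM(c)→d](R) → 3
  ρ[z/v](γ[v; SUM(c)→d](R)) → 3

|E| = 3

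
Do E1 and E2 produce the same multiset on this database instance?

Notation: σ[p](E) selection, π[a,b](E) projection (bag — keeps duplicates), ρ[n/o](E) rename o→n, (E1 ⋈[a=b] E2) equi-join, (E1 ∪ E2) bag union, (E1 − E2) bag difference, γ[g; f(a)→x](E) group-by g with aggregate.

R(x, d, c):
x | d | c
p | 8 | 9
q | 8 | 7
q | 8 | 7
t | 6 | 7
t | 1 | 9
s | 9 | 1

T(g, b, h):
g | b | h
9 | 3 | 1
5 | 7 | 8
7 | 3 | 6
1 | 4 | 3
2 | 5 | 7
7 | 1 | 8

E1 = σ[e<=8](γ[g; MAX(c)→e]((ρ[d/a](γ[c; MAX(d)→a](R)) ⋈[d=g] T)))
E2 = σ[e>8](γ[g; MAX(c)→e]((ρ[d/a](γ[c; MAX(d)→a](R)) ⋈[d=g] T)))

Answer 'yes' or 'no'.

E1 per-node cardinality:
  R → 6
  γ[c; MAX(d)→a](R) → 3
  ρ[d/a](γ[c; MAX(d)→a](R)) → 3
  T → 6
  (ρ[d/a](γ[c; MAX(d)→a](R)) ⋈[d=g] T) → 1
  γ[g; MAX(c)→e]((ρ[d/a](γ[c; MAX(d)→a](R)) ⋈[d=g] T)) → 1
  σ[e<=8](γ[g; MAX(c)→e]((ρ[d/a](γ[c; MAX(d)→a](R)) ⋈[d=g] T))) → 1
E2 per-node cardinality:
  R → 6
  γ[c; MAX(d)→a](R) → 3
  ρ[d/a](γ[c; MAX(d)→a](R)) → 3
  T → 6
  (ρ[d/a](γ[c; MAX(d)→a](R)) ⋈[d=g] T) → 1
  γ[g; MAX(c)→e]((ρ[d/a](γ[c; MAX(d)→a](R)) ⋈[d=g] T)) → 1
  σ[e>8](γ[g; MAX(c)→e]((ρ[d/a](γ[c; MAX(d)→a](R)) ⋈[d=g] T))) → 0

E1 result:
g | e
9 | 1
E2 result:
g | e
(0 rows)
Witness: (9, 1) appears 1× in E1 but 0× in E2.

no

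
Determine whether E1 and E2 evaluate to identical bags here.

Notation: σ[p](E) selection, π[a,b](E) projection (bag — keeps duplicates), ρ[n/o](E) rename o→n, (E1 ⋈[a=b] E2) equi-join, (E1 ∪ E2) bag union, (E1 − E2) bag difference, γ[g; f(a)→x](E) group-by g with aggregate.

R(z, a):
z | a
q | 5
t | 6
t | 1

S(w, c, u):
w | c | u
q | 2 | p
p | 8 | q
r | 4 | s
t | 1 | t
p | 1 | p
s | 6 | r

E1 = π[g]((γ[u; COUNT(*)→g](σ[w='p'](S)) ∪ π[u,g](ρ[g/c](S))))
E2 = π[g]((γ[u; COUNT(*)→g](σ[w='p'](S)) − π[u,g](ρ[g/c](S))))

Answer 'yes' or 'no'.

E1 row counts bottom-up:
  S → 6
  σ[w='p'](S) → 2
  γ[u; COUNT(*)→g](σ[w='p'](S)) → 2
  S → 6
  ρ[g/c](S) → 6
  π[u,g](ρ[g/c](S)) → 6
  (γ[u; COUNT(*)→g](σ[w='p'](S)) ∪ π[u,g](ρ[g/c](S))) → 8
  π[g]((γ[u; COUNT(*)→g](σ[w='p'](S)) ∪ π[u,g](ρ[g/c](S)))) → 8
E2 row counts bottom-up:
  S → 6
  σ[w='p'](S) → 2
  γ[u; COUNT(*)→g](σ[w='p'](S)) → 2
  S → 6
  ρ[g/c](S) → 6
  π[u,g](ρ[g/c](S)) → 6
  (γ[u; COUNT(*)→g](σ[w='p'](S)) − π[u,g](ρ[g/c](S))) → 1
  π[g]((γ[u; COUNT(*)→g](σ[w='p'](S)) − π[u,g](ρ[g/c](S)))) → 1

E1 result:
g
1
1
1
1
2
4
6
8
E2 result:
g
1
Witness: (6,) appears 1× in E1 but 0× in E2.

no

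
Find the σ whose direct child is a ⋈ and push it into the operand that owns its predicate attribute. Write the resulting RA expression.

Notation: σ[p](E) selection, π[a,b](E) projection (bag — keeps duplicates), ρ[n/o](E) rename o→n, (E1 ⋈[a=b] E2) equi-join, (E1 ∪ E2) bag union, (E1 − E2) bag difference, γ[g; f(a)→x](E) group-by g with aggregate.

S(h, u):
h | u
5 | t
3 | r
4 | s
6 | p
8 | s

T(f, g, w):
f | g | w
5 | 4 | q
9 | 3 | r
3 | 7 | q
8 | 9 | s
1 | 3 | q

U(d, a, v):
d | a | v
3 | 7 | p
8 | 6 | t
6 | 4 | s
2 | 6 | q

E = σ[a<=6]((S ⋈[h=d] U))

σ filters on a, owned by the right side.
E' = (S ⋈[h=d] σ[a<=6](U))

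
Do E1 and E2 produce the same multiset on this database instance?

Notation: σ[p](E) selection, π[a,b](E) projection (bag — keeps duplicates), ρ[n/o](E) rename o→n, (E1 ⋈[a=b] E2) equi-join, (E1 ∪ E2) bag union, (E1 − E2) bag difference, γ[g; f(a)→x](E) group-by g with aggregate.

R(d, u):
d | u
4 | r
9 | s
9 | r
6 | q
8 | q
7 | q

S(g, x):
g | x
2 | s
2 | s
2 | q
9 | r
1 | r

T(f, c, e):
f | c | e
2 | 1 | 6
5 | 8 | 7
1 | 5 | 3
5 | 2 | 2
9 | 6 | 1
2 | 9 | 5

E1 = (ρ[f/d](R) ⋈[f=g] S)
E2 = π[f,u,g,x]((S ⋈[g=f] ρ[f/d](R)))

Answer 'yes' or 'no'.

E1 per-node cardinality:
  R → 6
  ρ[f/d](R) → 6
  S → 5
  (ρ[f/d](R) ⋈[f=g] S) → 2
E2 per-node cardinality:
  S → 5
  R → 6
  ρ[f/d](R) → 6
  (S ⋈[g=f] ρ[f/d](R)) → 2
  π[f,u,g,x]((S ⋈[g=f] ρ[f/d](R))) → 2

E1 and E2 produce the same multiset:
f | u | g | x
9 | r | 9 | r
9 | s | 9 | r

yes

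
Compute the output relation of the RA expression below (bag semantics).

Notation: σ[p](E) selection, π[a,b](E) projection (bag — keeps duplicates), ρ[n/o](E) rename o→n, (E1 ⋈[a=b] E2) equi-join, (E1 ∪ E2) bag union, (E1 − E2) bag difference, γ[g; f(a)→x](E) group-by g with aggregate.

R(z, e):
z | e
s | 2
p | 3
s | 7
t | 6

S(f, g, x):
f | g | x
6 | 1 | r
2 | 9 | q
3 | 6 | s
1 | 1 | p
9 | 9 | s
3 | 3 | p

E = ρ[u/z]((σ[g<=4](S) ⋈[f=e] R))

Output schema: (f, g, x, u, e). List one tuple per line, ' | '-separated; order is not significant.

Per-node cardinality:
  S → 6
  σ[g<=4](S) → 3
  R → 4
  (σ[g<=4](S) ⋈[f=e] R) → 2
  ρ[u/z]((σ[g<=4](S) ⋈[f=e] R)) → 2

== RESULT ==
f | g | x | u | e
3 | 3 | p | p | 3
6 | 1 | r | t | 6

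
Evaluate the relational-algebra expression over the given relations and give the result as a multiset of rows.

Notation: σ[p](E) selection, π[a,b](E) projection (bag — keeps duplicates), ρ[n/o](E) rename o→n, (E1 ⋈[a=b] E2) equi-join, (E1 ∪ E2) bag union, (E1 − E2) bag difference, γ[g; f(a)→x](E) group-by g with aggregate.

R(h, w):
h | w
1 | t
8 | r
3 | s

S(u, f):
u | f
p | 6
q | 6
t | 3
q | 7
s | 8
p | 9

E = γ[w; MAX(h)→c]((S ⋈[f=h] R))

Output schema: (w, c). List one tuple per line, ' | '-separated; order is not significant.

Stepwise |·|:
  S → 6
  R → 3
  (S ⋈[f=h] R) → 2
  γ[w; MAX(h)→c]((S ⋈[f=h] R)) → 2

== RESULT ==
w | c
r | 8
s | 3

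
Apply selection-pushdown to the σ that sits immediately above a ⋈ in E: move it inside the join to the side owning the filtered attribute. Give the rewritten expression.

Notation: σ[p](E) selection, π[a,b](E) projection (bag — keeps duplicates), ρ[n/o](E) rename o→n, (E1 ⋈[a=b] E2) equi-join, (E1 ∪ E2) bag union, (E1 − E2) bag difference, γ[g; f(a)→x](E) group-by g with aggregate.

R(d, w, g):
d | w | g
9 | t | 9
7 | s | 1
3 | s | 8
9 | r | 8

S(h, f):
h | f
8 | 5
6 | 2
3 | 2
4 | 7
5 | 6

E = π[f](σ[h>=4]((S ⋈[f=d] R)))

σ filters on h, owned by the left side.
E' = π[f]((σ[h>=4](S) ⋈[f=d] R))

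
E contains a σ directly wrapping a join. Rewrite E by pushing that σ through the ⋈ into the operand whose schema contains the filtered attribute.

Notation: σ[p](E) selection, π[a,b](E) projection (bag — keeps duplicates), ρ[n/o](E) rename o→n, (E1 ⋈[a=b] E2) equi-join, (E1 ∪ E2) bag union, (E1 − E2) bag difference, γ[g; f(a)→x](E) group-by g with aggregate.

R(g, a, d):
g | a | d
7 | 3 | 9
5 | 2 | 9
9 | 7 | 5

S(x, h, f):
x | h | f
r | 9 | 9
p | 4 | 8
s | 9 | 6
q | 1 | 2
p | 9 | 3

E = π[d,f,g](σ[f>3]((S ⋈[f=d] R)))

σ filters on f, owned by the left side.
E' = π[d,f,g]((σ[f>3](S) ⋈[f=d] R))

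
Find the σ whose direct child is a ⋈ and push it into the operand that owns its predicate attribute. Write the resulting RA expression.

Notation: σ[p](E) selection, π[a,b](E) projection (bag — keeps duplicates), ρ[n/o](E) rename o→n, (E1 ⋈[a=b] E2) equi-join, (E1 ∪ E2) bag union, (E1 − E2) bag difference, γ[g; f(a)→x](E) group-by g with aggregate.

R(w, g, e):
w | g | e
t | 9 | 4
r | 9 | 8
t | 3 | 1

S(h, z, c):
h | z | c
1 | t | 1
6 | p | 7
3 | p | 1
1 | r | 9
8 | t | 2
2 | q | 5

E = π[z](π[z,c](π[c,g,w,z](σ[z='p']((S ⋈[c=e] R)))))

σ filters on z, owned by the left side.
E' = π[z](π[z,c](π[c,g,w,z]((σ[z='p'](S) ⋈[c=e] R))))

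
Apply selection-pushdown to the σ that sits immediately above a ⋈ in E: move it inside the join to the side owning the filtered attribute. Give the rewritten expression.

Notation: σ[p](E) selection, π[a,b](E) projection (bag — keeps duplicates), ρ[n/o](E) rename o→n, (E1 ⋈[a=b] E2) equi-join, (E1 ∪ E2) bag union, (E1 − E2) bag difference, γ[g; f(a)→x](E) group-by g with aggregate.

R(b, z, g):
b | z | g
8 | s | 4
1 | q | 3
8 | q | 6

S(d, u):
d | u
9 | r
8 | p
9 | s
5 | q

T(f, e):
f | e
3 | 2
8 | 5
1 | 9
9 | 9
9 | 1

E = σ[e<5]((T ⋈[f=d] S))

σ filters on e, owned by the left side.
E' = (σ[e<5](T) ⋈[f=d] S)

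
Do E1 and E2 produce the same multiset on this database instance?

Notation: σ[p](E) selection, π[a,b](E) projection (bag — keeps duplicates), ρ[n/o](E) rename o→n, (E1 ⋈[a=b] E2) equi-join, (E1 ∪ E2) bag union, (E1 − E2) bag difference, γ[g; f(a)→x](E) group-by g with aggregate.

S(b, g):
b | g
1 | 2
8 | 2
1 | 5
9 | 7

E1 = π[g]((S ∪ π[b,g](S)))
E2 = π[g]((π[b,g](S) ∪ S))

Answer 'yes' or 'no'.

E1 subexpression sizes:
  S → 4
  S → 4
  π[b,g](S) → 4
  (S ∪ π[b,g](S)) → 8
  π[g]((S ∪ π[b,g](S))) → 8
E2 subexpression sizes:
  S → 4
  π[b,g](S) → 4
  S → 4
  (π[b,g](S) ∪ S) → 8
  π[g]((π[b,g](S) ∪ S)) → 8

E1 and E2 produce the same multiset:
g
2
2
2
2
5
5
7
7

yes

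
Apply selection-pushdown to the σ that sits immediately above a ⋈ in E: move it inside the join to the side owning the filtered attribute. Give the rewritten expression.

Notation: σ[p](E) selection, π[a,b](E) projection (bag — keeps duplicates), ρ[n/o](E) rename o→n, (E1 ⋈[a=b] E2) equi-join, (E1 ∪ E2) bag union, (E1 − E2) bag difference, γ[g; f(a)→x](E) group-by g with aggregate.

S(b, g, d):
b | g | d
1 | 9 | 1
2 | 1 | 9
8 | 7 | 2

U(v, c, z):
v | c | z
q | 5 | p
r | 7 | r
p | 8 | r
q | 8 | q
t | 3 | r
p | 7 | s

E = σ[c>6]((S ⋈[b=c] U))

σ filters on c, owned by the right side.
E' = (S ⋈[b=c] σ[c>6](U))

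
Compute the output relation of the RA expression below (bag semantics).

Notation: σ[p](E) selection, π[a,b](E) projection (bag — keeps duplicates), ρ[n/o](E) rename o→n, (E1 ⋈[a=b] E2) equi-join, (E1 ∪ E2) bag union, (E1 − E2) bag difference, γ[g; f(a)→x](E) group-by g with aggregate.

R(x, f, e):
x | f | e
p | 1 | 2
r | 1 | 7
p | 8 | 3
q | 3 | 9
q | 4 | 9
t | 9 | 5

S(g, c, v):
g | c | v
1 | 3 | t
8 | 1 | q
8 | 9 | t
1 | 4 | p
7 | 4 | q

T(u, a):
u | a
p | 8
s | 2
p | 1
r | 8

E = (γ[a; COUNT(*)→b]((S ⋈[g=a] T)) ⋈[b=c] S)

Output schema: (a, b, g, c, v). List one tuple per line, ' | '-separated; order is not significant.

Per-node cardinality:
  S → 5
  T → 4
  (S ⋈[g=a] T) → 6
  γ[a; COUNT(*)→b]((S ⋈[g=a] T)) → 2
  S → 5
  (γ[a; COUNT(*)→b]((S ⋈[g=a] T)) ⋈[b=c] S) → 2

== RESULT ==
a | b | g | c | v
8 | 4 | 1 | 4 | p
8 | 4 | 7 | 4 | q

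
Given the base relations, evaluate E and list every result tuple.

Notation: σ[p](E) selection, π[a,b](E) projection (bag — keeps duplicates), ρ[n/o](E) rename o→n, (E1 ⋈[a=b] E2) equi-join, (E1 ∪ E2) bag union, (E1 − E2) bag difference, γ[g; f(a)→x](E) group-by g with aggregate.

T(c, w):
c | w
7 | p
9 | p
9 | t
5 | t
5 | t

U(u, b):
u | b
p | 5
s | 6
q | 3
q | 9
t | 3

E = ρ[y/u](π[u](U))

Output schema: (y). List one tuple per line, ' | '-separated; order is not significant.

Row counts bottom-up:
  U → 5
  π[u](U) → 5
  ρ[y/u](π[u](U)) → 5

== RESULT ==
y
p
q
q
s
t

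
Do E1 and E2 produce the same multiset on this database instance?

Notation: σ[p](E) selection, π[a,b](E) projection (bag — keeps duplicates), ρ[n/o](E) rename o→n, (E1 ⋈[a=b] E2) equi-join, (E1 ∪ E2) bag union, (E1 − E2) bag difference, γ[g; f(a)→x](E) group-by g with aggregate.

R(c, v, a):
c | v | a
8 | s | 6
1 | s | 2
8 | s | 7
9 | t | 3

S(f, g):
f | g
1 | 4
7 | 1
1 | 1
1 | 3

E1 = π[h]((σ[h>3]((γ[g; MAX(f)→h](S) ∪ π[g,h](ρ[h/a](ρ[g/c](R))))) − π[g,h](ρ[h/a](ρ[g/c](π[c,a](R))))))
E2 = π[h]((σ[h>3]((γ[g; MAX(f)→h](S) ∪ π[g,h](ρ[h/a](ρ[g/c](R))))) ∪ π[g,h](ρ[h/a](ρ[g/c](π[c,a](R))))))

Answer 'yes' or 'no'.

E1 subexpression sizes:
  S → 4
  γ[g; MAX(f)→h](S) → 3
  R → 4
  ρ[g/c](R) → 4
  ρ[h/a](ρ[g/c](R)) → 4
  π[g,h](ρ[h/a](ρ[g/c](R))) → 4
  (γ[g; MAX(f)→h](S) ∪ π[g,h](ρ[h/a](ρ[g/c](R)))) → 7
  σ[h>3]((γ[g; MAX(f)→h](S) ∪ π[g,h](ρ[h/a](ρ[g/c](R))))) → 3
  R → 4
  π[c,a](R) → 4
  ρ[g/c](π[c,a](R)) → 4
  ρ[h/a](ρ[g/c](π[c,a](R))) → 4
  π[g,h](ρ[h/a](ρ[g/c](π[c,a](R)))) → 4
  (σ[h>3]((γ[g; MAX(f)→h](S) ∪ π[g,h](ρ[h/a](ρ[g/c](R))))) − π[g,h](ρ[h/a](ρ[g/c](π[c,a](R))))) → 1
  π[h]((σ[h>3]((γ[g; MAX(f)→h](S) ∪ π[g,h](ρ[h/a](ρ[g/c](R))))) − π[g,h](ρ[h/a](ρ[g/c](π[c,a](R)))))) → 1
E2 subexpression sizes:
  S → 4
  γ[g; MAX(f)→h](S) → 3
  R → 4
  ρ[g/c](R) → 4
  ρ[h/a](ρ[g/c](R)) → 4
  π[g,h](ρ[h/a](ρ[g/c](R))) → 4
  (γ[g; MAX(f)→h](S) ∪ π[g,h](ρ[h/a](ρ[g/c](R)))) → 7
  σ[h>3]((γ[g; MAX(f)→h](S) ∪ π[g,h](ρ[h/a](ρ[g/c](R))))) → 3
  R → 4
  π[c,a](R) → 4
  ρ[g/c](π[c,a](R)) → 4
  ρ[h/a](ρ[g/c](π[c,a](R))) → 4
  π[g,h](ρ[h/a](ρ[g/c](π[c,a](R)))) → 4
  (σ[h>3]((γ[g; MAX(f)→h](S) ∪ π[g,h](ρ[h/a](ρ[g/c](R))))) ∪ π[g,h](ρ[h/a](ρ[g/c](π[c,a](R))))) → 7
  π[h]((σ[h>3]((γ[g; MAX(f)→h](S) ∪ π[g,h](ρ[h/a](ρ[g/c](R))))) ∪ π[g,h](ρ[h/a](ρ[g/c](π[c,a](R)))))) → 7

E1 result:
h
7
E2 result:
h
2
3
6
6
7
7
7
Witness: (6,) appears 0× in E1 but 2× in E2.

no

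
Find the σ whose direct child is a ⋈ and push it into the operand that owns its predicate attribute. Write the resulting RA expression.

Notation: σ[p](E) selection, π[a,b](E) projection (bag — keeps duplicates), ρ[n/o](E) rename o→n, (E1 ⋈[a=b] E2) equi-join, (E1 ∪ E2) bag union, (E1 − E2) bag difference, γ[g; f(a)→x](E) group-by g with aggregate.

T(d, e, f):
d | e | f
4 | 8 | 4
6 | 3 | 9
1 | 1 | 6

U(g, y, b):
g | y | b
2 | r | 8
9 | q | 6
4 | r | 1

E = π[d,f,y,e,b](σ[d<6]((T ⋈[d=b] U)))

σ filters on d, owned by the left side.
E' = π[d,f,y,e,b]((σ[d<6](T) ⋈[d=b] U))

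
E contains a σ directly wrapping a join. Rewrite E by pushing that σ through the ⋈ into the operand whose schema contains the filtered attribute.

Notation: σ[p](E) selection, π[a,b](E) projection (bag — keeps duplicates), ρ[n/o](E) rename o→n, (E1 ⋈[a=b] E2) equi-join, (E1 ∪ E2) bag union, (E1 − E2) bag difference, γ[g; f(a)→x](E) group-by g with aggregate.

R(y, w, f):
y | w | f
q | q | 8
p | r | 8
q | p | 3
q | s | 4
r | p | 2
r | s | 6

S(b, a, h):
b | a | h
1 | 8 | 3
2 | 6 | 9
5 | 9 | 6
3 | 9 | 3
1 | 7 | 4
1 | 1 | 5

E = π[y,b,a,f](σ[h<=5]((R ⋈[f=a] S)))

σ filters on h, owned by the right side.
E' = π[y,b,a,f]((R ⋈[f=a] σ[h<=5](S)))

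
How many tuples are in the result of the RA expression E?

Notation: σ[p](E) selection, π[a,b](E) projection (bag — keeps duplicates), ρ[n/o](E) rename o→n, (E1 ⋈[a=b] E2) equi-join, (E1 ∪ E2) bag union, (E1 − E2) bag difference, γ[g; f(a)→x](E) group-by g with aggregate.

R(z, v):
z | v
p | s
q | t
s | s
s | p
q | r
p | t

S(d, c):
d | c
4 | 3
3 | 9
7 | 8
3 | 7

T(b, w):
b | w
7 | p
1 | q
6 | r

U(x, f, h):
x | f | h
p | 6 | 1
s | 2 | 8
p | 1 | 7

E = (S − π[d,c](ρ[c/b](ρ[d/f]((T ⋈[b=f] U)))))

Stepwise |·|:
  S → 4
  T → 3
  U → 3
  (T ⋈[b=f] U) → 2
  ρ[d/f]((T ⋈[b=f] U)) → 2
  ρ[c/b](ρ[d/f]((T ⋈[b=f] U))) → 2
  π[d,c](ρ[c/b](ρ[d/f]((T ⋈[b=f] U)))) → 2
  (S − π[d,c](ρ[c/b](ρ[d/f]((T ⋈[b=f] U))))) → 4

|E| = 4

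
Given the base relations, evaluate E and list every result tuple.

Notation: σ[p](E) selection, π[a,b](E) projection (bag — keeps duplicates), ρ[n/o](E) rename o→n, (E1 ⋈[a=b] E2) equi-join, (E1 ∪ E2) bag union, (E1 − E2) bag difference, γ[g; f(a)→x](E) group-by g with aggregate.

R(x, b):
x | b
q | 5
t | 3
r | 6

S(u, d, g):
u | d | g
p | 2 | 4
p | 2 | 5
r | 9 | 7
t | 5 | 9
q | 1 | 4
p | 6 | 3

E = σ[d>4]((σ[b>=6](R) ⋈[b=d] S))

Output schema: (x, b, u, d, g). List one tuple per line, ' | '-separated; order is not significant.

Stepwise |·|:
  R → 3
  σ[b>=6](R) → 1
  S → 6
  (σ[b>=6](R) ⋈[b=d] S) → 1
  σ[d>4]((σ[b>=6](R) ⋈[b=d] S)) → 1

== RESULT ==
x | b | u | d | g
r | 6 | p | 6 | 3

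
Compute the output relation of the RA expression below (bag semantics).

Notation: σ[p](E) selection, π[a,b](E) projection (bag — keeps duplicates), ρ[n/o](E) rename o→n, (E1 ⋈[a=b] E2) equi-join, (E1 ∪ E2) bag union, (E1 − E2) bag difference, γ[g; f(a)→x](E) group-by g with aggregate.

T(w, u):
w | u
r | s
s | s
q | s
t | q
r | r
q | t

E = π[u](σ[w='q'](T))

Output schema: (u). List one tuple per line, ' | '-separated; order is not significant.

Per-node cardinality:
  T → 6
  σ[w='q'](T) → 2
  π[u](σ[w='q'](T)) → 2

== RESULT ==
u
s
t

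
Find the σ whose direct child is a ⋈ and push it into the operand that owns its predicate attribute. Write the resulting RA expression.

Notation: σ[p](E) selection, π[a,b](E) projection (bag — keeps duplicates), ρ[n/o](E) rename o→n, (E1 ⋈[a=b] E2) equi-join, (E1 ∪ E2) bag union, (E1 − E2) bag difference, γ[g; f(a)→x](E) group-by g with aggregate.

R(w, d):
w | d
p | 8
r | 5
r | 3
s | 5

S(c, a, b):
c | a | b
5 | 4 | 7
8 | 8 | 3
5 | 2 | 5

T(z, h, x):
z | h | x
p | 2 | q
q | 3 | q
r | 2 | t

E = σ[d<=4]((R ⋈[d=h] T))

σ filters on d, owned by the left side.
E' = (σ[d<=4](R) ⋈[d=h] T)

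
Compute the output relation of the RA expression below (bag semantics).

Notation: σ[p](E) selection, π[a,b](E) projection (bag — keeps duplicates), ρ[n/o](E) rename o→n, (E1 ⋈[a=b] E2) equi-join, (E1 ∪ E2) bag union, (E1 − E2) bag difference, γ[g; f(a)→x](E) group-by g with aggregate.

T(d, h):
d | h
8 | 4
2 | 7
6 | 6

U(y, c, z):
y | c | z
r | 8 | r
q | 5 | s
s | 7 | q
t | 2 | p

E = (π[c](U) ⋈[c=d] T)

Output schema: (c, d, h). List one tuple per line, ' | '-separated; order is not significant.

Row counts bottom-up:
  U → 4
  π[c](U) → 4
  T → 3
  (π[c](U) ⋈[c=d] T) → 2

== RESULT ==
c | d | h
2 | 2 | 7
8 | 8 | 4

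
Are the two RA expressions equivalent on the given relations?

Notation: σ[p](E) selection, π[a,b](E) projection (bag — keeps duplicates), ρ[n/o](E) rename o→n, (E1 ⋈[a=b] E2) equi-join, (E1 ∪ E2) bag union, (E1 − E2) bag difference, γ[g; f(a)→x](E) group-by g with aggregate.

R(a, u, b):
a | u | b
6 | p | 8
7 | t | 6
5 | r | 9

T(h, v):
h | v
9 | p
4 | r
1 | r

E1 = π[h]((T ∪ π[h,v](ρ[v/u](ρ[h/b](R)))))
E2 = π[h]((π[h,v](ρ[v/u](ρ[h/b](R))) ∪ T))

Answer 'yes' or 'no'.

E1 row counts bottom-up:
  T → 3
  R → 3
  ρ[h/b](R) → 3
  ρ[v/u](ρ[h/b](R)) → 3
  π[h,v](ρ[v/u](ρ[h/b](R))) → 3
  (T ∪ π[h,v](ρ[v/u](ρ[h/b](R)))) → 6
  π[h]((T ∪ π[h,v](ρ[v/u](ρ[h/b](R))))) → 6
E2 row counts bottom-up:
  R → 3
  ρ[h/b](R) → 3
  ρ[v/u](ρ[h/b](R)) → 3
  π[h,v](ρ[v/u](ρ[h/b](R))) → 3
  T → 3
  (π[h,v](ρ[v/u](ρ[h/b](R))) ∪ T) → 6
  π[h]((π[h,v](ρ[v/u](ρ[h/b](R))) ∪ T)) → 6

E1 and E2 produce the same multiset:
h
1
4
6
8
9
9

yes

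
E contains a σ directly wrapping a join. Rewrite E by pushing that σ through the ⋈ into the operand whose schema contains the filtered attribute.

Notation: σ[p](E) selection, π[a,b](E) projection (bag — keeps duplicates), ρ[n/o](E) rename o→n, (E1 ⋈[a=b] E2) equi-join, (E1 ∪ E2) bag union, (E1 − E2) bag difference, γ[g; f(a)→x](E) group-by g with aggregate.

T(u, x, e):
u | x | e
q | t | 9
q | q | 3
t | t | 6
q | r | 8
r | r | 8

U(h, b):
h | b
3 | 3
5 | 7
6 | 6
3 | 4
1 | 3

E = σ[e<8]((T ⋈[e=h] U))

σ filters on e, owned by the left side.
E' = (σ[e<8](T) ⋈[e=h] U)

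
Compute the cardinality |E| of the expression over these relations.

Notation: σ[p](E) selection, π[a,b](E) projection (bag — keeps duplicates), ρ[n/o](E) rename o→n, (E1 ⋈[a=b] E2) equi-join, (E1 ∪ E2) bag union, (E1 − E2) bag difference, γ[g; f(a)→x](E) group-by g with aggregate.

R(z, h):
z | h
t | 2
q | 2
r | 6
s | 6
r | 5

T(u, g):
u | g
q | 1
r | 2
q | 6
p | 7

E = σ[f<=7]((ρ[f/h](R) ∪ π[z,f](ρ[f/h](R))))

Subexpression sizes:
  R → 5
  ρ[f/h](R) → 5
  R → 5
  ρ[f/h](R) → 5
  π[z,f](ρ[f/h](R)) → 5
  (ρ[f/h](R) ∪ π[z,f](ρ[f/h](R))) → 10
  σ[f<=7]((ρ[f/h](R) ∪ π[z,f](ρ[f/h](R)))) → 10

|E| = 10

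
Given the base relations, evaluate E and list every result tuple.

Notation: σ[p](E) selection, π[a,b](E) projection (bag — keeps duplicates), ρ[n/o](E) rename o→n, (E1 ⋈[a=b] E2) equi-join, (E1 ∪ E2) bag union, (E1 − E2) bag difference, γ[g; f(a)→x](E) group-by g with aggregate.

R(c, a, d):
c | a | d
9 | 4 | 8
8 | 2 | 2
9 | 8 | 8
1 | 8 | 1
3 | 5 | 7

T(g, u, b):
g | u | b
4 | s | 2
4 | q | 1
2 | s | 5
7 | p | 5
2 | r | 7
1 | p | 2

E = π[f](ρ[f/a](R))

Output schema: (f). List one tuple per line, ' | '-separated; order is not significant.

Per-node cardinality:
  R → 5
  ρ[f/a](R) → 5
  π[f](ρ[f/a](R)) → 5

== RESULT ==
f
2
4
5
8
8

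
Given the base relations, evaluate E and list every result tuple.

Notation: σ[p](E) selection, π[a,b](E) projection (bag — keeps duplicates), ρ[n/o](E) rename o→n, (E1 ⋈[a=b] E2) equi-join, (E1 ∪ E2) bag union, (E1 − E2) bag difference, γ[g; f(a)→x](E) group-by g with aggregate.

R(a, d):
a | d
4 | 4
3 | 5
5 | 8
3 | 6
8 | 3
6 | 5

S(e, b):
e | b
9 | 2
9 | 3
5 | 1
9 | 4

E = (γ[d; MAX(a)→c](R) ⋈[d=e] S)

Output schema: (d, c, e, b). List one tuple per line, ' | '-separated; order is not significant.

Row counts bottom-up:
  R → 6
  γ[d; MAX(a)→c](R) → 5
  S → 4
  (γ[d; MAX(a)→c](R) ⋈[d=e] S) → 1

== RESULT ==
d | c | e | b
5 | 6 | 5 | 1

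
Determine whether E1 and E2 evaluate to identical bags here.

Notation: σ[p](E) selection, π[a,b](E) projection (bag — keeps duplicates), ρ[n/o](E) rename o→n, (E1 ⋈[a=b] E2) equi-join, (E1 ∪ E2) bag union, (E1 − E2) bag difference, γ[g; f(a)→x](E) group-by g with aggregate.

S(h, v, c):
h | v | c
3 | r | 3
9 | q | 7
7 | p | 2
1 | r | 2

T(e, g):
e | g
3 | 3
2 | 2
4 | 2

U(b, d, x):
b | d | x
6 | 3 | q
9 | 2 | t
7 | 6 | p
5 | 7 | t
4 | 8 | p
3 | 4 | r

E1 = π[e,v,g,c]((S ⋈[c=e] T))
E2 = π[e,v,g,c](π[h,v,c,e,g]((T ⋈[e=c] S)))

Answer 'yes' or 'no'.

E1 subexpression sizes:
  S → 4
  T → 3
  (S ⋈[c=e] T) → 3
  π[e,v,g,c]((S ⋈[c=e] T)) → 3
E2 subexpression sizes:
  T → 3
  S → 4
  (T ⋈[e=c] S) → 3
  π[h,v,c,e,g]((T ⋈[e=c] S)) → 3
  π[e,v,g,c](π[h,v,c,e,g]((T ⋈[e=c] S))) → 3

E1 and E2 produce the same multiset:
e | v | g | c
2 | p | 2 | 2
2 | r | 2 | 2
3 | r | 3 | 3

yes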